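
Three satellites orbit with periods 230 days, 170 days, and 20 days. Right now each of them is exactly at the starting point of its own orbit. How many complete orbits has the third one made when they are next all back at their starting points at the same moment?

They are all back at their starting positions together after one LCM of the periods.
230 = 2 × 5 × 23
170 = 2 × 5 × 17
20 = 2^2 × 5
LCM(230, 170, 20) = 2^2 × 5 × 17 × 23 = 7820.
Orbits for period 20: 7820 / 20 = 391.

391 orbits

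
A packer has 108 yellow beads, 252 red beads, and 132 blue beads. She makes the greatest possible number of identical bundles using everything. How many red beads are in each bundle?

21

Number of bundles = gcd(108, 252, 132).
108 = 2^2 × 3^3
252 = 2^2 × 3^2 × 7
132 = 2^2 × 3 × 11
gcd(108, 252, 132) = 2^2 × 3 = 12.
red beads per bundle = 252 / 12 = 21.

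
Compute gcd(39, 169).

13

39 = 3 × 13
169 = 13^2
gcd(39, 169) = 13.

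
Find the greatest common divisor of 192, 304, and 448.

16

192 = 2^6 × 3
304 = 2^4 × 19
448 = 2^6 × 7
gcd(192, 304, 448) = 2^4 = 16.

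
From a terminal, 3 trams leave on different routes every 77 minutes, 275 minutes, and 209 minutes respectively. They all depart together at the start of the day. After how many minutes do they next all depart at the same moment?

They coincide at every common multiple of the periods; the first is the LCM.
77 = 7 × 11
275 = 5^2 × 11
209 = 11 × 19
LCM(77, 275, 209) = 5^2 × 7 × 11 × 19 = 36575.

36575 minutes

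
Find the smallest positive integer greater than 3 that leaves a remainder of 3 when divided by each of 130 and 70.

N − 3 must be a common multiple of 130 and 70.
130 = 2 × 5 × 13
70 = 2 × 5 × 7
LCM(130, 70) = 2 × 5 × 7 × 13 = 910.
Smallest N > 3 is LCM + 3 = 910 + 3 = 913.

913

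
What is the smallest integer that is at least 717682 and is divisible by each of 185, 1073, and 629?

729640

The integer must be a common multiple of 185, 1073, and 629, so a multiple of their LCM.
185 = 5 × 37
1073 = 29 × 37
629 = 17 × 37
LCM(185, 1073, 629) = 5 × 17 × 29 × 37 = 91205.
Smallest multiple of 91205 that is ≥ 717682: ⌈717682/91205⌉ × 91205 = 8 × 91205 = 729640.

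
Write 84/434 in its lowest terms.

84 = 2^2 × 3 × 7
434 = 2 × 7 × 31
gcd(84, 434) = 2 × 7 = 14.
Divide numerator and denominator by 14: 84/434 = 6/31.

6/31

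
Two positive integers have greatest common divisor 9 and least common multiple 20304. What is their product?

182736

For any two positive integers, gcd × lcm = product = 9 × 20304 = 182736.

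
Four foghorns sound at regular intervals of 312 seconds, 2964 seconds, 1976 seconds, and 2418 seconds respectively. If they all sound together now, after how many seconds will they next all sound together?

The first simultaneous occurrence is after LCM of the individual periods.
312 = 2^3 × 3 × 13
2964 = 2^2 × 3 × 13 × 19
1976 = 2^3 × 13 × 19
2418 = 2 × 3 × 13 × 31
LCM(312, 2964, 1976, 2418) = 2^3 × 3 × 13 × 19 × 31 = 183768.

183768 seconds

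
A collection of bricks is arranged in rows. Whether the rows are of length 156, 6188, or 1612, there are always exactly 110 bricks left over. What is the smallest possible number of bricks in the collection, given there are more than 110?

575594

N − 110 must be a common multiple of 156, 6188, and 1612.
156 = 2^2 × 3 × 13
6188 = 2^2 × 7 × 13 × 17
1612 = 2^2 × 13 × 31
LCM(156, 6188, 1612) = 2^2 × 3 × 7 × 13 × 17 × 31 = 575484.
Smallest N > 110 is LCM + 110 = 575484 + 110 = 575594.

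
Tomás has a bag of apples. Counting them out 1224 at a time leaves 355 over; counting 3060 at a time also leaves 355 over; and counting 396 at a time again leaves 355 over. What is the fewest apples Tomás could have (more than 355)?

67675

N − 355 must be a common multiple of 1224, 3060, and 396.
1224 = 2^3 × 3^2 × 17
3060 = 2^2 × 3^2 × 5 × 17
396 = 2^2 × 3^2 × 11
LCM(1224, 3060, 396) = 2^3 × 3^2 × 5 × 11 × 17 = 67320.
Smallest N > 355 is LCM + 355 = 67320 + 355 = 67675.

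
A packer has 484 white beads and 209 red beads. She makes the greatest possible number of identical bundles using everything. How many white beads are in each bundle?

44

Number of bundles = gcd(484, 209).
484 = 2^2 × 11^2
209 = 11 × 19
gcd(484, 209) = 11.
white beads per bundle = 484 / 11 = 44.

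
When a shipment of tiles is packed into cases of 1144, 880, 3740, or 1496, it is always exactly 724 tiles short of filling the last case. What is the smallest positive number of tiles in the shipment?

Being 724 short of a full case of size k means N ≡ −724 (mod k), i.e. N + 724 is a multiple of each size.
1144 = 2^3 × 11 × 13
880 = 2^4 × 5 × 11
3740 = 2^2 × 5 × 11 × 17
1496 = 2^3 × 11 × 17
LCM(1144, 880, 3740, 1496) = 2^4 × 5 × 11 × 13 × 17 = 194480.
Smallest positive N is 194480 − 724 = 193756.

193756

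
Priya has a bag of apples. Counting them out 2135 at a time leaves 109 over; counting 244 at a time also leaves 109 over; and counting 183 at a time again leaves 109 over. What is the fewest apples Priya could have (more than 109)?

N − 109 must be a common multiple of 2135, 244, and 183.
2135 = 5 × 7 × 61
244 = 2^2 × 61
183 = 3 × 61
LCM(2135, 244, 183) = 2^2 × 3 × 5 × 7 × 61 = 25620.
Smallest N > 109 is LCM + 109 = 25620 + 109 = 25729.

25729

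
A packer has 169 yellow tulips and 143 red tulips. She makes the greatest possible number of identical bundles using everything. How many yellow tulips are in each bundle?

13

Number of bundles = gcd(169, 143).
169 = 13^2
143 = 11 × 13
gcd(169, 143) = 13.
yellow tulips per bundle = 169 / 13 = 13.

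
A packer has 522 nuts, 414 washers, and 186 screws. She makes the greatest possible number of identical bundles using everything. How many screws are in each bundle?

31

Number of bundles = gcd(522, 414, 186).
522 = 2 × 3^2 × 29
414 = 2 × 3^2 × 23
186 = 2 × 3 × 31
gcd(522, 414, 186) = 2 × 3 = 6.
screws per bundle = 186 / 6 = 31.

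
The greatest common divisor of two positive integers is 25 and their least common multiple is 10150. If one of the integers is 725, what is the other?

For two integers, gcd × lcm = product, so the other is (25 × 10150) / 725 = 253750 / 725 = 350.

350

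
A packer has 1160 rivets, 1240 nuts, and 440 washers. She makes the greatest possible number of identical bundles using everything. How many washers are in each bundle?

11

Number of bundles = gcd(1160, 1240, 440).
1160 = 2^3 × 5 × 29
1240 = 2^3 × 5 × 31
440 = 2^3 × 5 × 11
gcd(1160, 1240, 440) = 2^3 × 5 = 40.
washers per bundle = 440 / 40 = 11.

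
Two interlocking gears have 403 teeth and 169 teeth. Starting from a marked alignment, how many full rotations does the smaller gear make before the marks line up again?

31 rotations

The first common completion time is the LCM of the periods.
403 = 13 × 31
169 = 13^2
LCM(403, 169) = 13^2 × 31 = 5239.
Rotations for period 169: 5239 / 169 = 31.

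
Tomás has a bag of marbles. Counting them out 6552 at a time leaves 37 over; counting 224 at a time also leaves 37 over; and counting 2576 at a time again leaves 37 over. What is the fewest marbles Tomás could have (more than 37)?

602821

N − 37 must be a common multiple of 6552, 224, and 2576.
6552 = 2^3 × 3^2 × 7 × 13
224 = 2^5 × 7
2576 = 2^4 × 7 × 23
LCM(6552, 224, 2576) = 2^5 × 3^2 × 7 × 13 × 23 = 602784.
Smallest N > 37 is LCM + 37 = 602784 + 37 = 602821.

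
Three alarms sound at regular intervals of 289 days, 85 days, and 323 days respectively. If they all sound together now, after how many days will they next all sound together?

27455 days

The first simultaneous occurrence is after LCM of the individual periods.
289 = 17^2
85 = 5 × 17
323 = 17 × 19
LCM(289, 85, 323) = 5 × 17^2 × 19 = 27455.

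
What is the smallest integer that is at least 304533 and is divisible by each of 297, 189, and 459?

318087

The integer must be a common multiple of 297, 189, and 459, so a multiple of their LCM.
297 = 3^3 × 11
189 = 3^3 × 7
459 = 3^3 × 17
LCM(297, 189, 459) = 3^3 × 7 × 11 × 17 = 35343.
Smallest multiple of 35343 that is ≥ 304533: ⌈304533/35343⌉ × 35343 = 9 × 35343 = 318087.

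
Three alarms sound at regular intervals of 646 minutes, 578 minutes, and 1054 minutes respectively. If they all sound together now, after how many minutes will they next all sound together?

340442 minutes

We need the least common multiple of the intervals.
646 = 2 × 17 × 19
578 = 2 × 17^2
1054 = 2 × 17 × 31
LCM(646, 578, 1054) = 2 × 17^2 × 19 × 31 = 340442.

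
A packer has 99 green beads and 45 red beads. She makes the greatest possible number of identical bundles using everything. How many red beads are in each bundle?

5

Number of bundles = gcd(99, 45).
99 = 3^2 × 11
45 = 3^2 × 5
gcd(99, 45) = 3^2 = 9.
red beads per bundle = 45 / 9 = 5.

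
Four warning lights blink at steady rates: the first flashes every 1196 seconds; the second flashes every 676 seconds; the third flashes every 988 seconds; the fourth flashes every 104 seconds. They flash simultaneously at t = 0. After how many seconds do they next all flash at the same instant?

The first simultaneous occurrence is after LCM of the individual periods.
1196 = 2^2 × 13 × 23
676 = 2^2 × 13^2
988 = 2^2 × 13 × 19
104 = 2^3 × 13
LCM(1196, 676, 988, 104) = 2^3 × 13^2 × 19 × 23 = 590824.

590824 seconds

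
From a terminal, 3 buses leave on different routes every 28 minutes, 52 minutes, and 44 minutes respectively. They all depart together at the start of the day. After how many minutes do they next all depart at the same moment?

They coincide at every common multiple of the periods; the first is the LCM.
28 = 2^2 × 7
52 = 2^2 × 13
44 = 2^2 × 11
LCM(28, 52, 44) = 2^2 × 7 × 11 × 13 = 4004.

4004 minutes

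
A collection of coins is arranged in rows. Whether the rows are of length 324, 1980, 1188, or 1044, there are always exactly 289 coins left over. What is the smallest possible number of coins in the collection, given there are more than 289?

517069

N − 289 must be a common multiple of 324, 1980, 1188, and 1044.
324 = 2^2 × 3^4
1980 = 2^2 × 3^2 × 5 × 11
1188 = 2^2 × 3^3 × 11
1044 = 2^2 × 3^2 × 29
LCM(324, 1980, 1188, 1044) = 2^2 × 3^4 × 5 × 11 × 29 = 516780.
Smallest N > 289 is LCM + 289 = 516780 + 289 = 517069.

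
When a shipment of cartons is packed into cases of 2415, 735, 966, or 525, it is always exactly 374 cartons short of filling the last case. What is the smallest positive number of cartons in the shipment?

Being 374 short of a full case of size k means N ≡ −374 (mod k), i.e. N + 374 is a multiple of each size.
2415 = 3 × 5 × 7 × 23
735 = 3 × 5 × 7^2
966 = 2 × 3 × 7 × 23
525 = 3 × 5^2 × 7
LCM(2415, 735, 966, 525) = 2 × 3 × 5^2 × 7^2 × 23 = 169050.
Smallest positive N is 169050 − 374 = 168676.

168676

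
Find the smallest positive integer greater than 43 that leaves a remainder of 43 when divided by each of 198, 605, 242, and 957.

315853

N − 43 must be a common multiple of 198, 605, 242, and 957.
198 = 2 × 3^2 × 11
605 = 5 × 11^2
242 = 2 × 11^2
957 = 3 × 11 × 29
LCM(198, 605, 242, 957) = 2 × 3^2 × 5 × 11^2 × 29 = 315810.
Smallest N > 43 is LCM + 43 = 315810 + 43 = 315853.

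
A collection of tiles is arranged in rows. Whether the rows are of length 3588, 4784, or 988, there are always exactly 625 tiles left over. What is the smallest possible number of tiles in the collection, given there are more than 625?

N − 625 must be a common multiple of 3588, 4784, and 988.
3588 = 2^2 × 3 × 13 × 23
4784 = 2^4 × 13 × 23
988 = 2^2 × 13 × 19
LCM(3588, 4784, 988) = 2^4 × 3 × 13 × 19 × 23 = 272688.
Smallest N > 625 is LCM + 625 = 272688 + 625 = 273313.

273313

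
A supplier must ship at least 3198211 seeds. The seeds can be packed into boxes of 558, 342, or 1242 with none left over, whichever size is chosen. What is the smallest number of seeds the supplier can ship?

3657690

The number of seeds must be a common multiple of 558, 342, and 1242, so a multiple of their LCM.
558 = 2 × 3^2 × 31
342 = 2 × 3^2 × 19
1242 = 2 × 3^3 × 23
LCM(558, 342, 1242) = 2 × 3^3 × 19 × 23 × 31 = 731538.
Smallest multiple of 731538 that is ≥ 3198211: ⌈3198211/731538⌉ × 731538 = 5 × 731538 = 3657690.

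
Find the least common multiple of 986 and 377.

12818

986 = 2 × 17 × 29
377 = 13 × 29
LCM(986, 377) = 2 × 13 × 17 × 29 = 12818.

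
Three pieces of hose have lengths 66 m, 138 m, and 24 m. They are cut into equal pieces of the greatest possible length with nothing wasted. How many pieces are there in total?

Piece length = gcd(66, 138, 24).
66 = 2 × 3 × 11
138 = 2 × 3 × 23
24 = 2^3 × 3
gcd(66, 138, 24) = 2 × 3 = 6.
Total pieces = 66/6 + 138/6 + 24/6 = 11 + 23 + 4 = 38.

38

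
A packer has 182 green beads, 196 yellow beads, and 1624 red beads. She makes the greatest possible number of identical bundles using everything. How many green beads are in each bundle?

13

Number of bundles = gcd(182, 196, 1624).
182 = 2 × 7 × 13
196 = 2^2 × 7^2
1624 = 2^3 × 7 × 29
gcd(182, 196, 1624) = 2 × 7 = 14.
green beads per bundle = 182 / 14 = 13.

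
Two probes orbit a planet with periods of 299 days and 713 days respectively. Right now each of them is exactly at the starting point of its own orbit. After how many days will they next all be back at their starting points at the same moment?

We need the least common multiple of the intervals.
299 = 13 × 23
713 = 23 × 31
LCM(299, 713) = 13 × 23 × 31 = 9269.

9269 days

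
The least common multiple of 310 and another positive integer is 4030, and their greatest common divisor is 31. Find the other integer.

gcd × lcm = product of the two integers, so the other integer is (31 × 4030) / 310 = 403.

403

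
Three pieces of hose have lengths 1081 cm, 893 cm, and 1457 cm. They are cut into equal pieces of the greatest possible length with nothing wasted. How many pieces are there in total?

73

Piece length = gcd(1081, 893, 1457).
1081 = 23 × 47
893 = 19 × 47
1457 = 31 × 47
gcd(1081, 893, 1457) = 47.
Total pieces = 1081/47 + 893/47 + 1457/47 = 23 + 19 + 31 = 73.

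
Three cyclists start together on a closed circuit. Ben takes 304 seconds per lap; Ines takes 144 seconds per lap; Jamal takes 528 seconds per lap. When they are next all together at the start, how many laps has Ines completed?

All finish a whole number of cycles simultaneously at t = LCM of the periods.
304 = 2^4 × 19
144 = 2^4 × 3^2
528 = 2^4 × 3 × 11
LCM(304, 144, 528) = 2^4 × 3^2 × 11 × 19 = 30096.
Laps for period 144: 30096 / 144 = 209.

209 laps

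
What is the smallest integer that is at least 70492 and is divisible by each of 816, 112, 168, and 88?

The integer must be a common multiple of 816, 112, 168, and 88, so a multiple of their LCM.
816 = 2^4 × 3 × 17
112 = 2^4 × 7
168 = 2^3 × 3 × 7
88 = 2^3 × 11
LCM(816, 112, 168, 88) = 2^4 × 3 × 7 × 11 × 17 = 62832.
Smallest multiple of 62832 that is ≥ 70492: ⌈70492/62832⌉ × 62832 = 2 × 62832 = 125664.

125664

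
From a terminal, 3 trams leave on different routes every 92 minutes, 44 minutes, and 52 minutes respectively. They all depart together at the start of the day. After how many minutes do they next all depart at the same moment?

13156 minutes

We need the least common multiple of the intervals.
92 = 2^2 × 23
44 = 2^2 × 11
52 = 2^2 × 13
LCM(92, 44, 52) = 2^2 × 11 × 13 × 23 = 13156.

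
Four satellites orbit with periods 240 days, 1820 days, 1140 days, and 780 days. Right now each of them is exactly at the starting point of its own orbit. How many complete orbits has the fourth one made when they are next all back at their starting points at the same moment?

532 orbits

They are all back at their starting positions together after one LCM of the periods.
240 = 2^4 × 3 × 5
1820 = 2^2 × 5 × 7 × 13
1140 = 2^2 × 3 × 5 × 19
780 = 2^2 × 3 × 5 × 13
LCM(240, 1820, 1140, 780) = 2^4 × 3 × 5 × 7 × 13 × 19 = 414960.
Orbits for period 780: 414960 / 780 = 532.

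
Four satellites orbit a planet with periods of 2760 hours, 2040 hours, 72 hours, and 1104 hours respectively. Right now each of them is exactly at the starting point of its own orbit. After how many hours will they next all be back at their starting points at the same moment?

The first simultaneous occurrence is after LCM of the individual periods.
2760 = 2^3 × 3 × 5 × 23
2040 = 2^3 × 3 × 5 × 17
72 = 2^3 × 3^2
1104 = 2^4 × 3 × 23
LCM(2760, 2040, 72, 1104) = 2^4 × 3^2 × 5 × 17 × 23 = 281520.

281520 hours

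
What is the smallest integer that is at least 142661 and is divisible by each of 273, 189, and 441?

The integer must be a common multiple of 273, 189, and 441, so a multiple of their LCM.
273 = 3 × 7 × 13
189 = 3^3 × 7
441 = 3^2 × 7^2
LCM(273, 189, 441) = 3^3 × 7^2 × 13 = 17199.
Smallest multiple of 17199 that is ≥ 142661: ⌈142661/17199⌉ × 17199 = 9 × 17199 = 154791.

154791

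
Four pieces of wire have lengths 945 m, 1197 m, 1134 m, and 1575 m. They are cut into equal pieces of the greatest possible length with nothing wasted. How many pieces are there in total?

Piece length = gcd(945, 1197, 1134, 1575).
945 = 3^3 × 5 × 7
1197 = 3^2 × 7 × 19
1134 = 2 × 3^4 × 7
1575 = 3^2 × 5^2 × 7
gcd(945, 1197, 1134, 1575) = 3^2 × 7 = 63.
Total pieces = 945/63 + 1197/63 + 1134/63 + 1575/63 = 15 + 19 + 18 + 25 = 77.

77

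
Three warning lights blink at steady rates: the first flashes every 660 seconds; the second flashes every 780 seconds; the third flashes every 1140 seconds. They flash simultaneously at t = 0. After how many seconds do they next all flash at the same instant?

They coincide at every common multiple of the periods; the first is the LCM.
660 = 2^2 × 3 × 5 × 11
780 = 2^2 × 3 × 5 × 13
1140 = 2^2 × 3 × 5 × 19
LCM(660, 780, 1140) = 2^2 × 3 × 5 × 11 × 13 × 19 = 163020.

163020 seconds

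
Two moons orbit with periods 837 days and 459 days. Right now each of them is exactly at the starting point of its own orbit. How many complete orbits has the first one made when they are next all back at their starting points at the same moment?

All finish a whole number of cycles simultaneously at t = LCM of the periods.
837 = 3^3 × 31
459 = 3^3 × 17
LCM(837, 459) = 3^3 × 17 × 31 = 14229.
Orbits for period 837: 14229 / 837 = 17.

17 orbits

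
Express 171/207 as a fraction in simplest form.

19/23

171 = 3^2 × 19
207 = 3^2 × 23
gcd(171, 207) = 3^2 = 9.
Divide numerator and denominator by 9: 171/207 = 19/23.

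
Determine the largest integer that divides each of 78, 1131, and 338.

13

78 = 2 × 3 × 13
1131 = 3 × 13 × 29
338 = 2 × 13^2
gcd(78, 1131, 338) = 13.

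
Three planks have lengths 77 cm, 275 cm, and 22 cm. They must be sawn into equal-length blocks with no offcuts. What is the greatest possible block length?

The block length must divide every plank, so the greatest is gcd(77, 275, 22).
77 = 7 × 11
275 = 5^2 × 11
22 = 2 × 11
gcd(77, 275, 22) = 11.

11 cm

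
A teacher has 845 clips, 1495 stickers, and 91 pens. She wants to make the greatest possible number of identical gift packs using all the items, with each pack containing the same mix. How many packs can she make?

The pack count must divide each quantity, so the greatest is gcd(845, 1495, 91).
845 = 5 × 13^2
1495 = 5 × 13 × 23
91 = 7 × 13
gcd(845, 1495, 91) = 13.

13 packs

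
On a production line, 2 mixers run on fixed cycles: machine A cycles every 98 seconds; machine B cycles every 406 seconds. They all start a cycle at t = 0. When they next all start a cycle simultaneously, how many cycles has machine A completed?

29 cycles

All finish a whole number of cycles simultaneously at t = LCM of the periods.
98 = 2 × 7^2
406 = 2 × 7 × 29
LCM(98, 406) = 2 × 7^2 × 29 = 2842.
Cycles for period 98: 2842 / 98 = 29.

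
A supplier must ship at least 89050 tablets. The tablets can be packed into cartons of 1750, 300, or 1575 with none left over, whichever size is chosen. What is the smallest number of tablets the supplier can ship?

94500

The number of tablets must be a common multiple of 1750, 300, and 1575, so a multiple of their LCM.
1750 = 2 × 5^3 × 7
300 = 2^2 × 3 × 5^2
1575 = 3^2 × 5^2 × 7
LCM(1750, 300, 1575) = 2^2 × 3^2 × 5^3 × 7 = 31500.
Smallest multiple of 31500 that is ≥ 89050: ⌈89050/31500⌉ × 31500 = 3 × 31500 = 94500.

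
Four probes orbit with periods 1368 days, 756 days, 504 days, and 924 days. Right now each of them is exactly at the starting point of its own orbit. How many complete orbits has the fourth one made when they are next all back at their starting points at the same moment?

342 orbits

They are all back at their starting positions together after one LCM of the periods.
1368 = 2^3 × 3^2 × 19
756 = 2^2 × 3^3 × 7
504 = 2^3 × 3^2 × 7
924 = 2^2 × 3 × 7 × 11
LCM(1368, 756, 504, 924) = 2^3 × 3^3 × 7 × 11 × 19 = 316008.
Orbits for period 924: 316008 / 924 = 342.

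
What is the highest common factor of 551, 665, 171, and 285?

19

551 = 19 × 29
665 = 5 × 7 × 19
171 = 3^2 × 19
285 = 3 × 5 × 19
gcd(551, 665, 171, 285) = 19.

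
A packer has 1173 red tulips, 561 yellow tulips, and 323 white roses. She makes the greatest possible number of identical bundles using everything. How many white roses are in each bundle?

Number of bundles = gcd(1173, 561, 323).
1173 = 3 × 17 × 23
561 = 3 × 11 × 17
323 = 17 × 19
gcd(1173, 561, 323) = 17.
white roses per bundle = 323 / 17 = 19.

19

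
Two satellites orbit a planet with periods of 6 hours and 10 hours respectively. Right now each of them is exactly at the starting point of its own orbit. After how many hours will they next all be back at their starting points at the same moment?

30 hours

They coincide at every common multiple of the periods; the first is the LCM.
6 = 2 × 3
10 = 2 × 5
LCM(6, 10) = 2 × 3 × 5 = 30.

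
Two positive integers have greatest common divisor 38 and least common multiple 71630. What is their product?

For any two positive integers, gcd × lcm = product = 38 × 71630 = 2721940.

2721940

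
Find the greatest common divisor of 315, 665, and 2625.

35

315 = 3^2 × 5 × 7
665 = 5 × 7 × 19
2625 = 3 × 5^3 × 7
gcd(315, 665, 2625) = 5 × 7 = 35.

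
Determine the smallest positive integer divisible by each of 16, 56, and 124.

16 = 2^4
56 = 2^3 × 7
124 = 2^2 × 31
LCM(16, 56, 124) = 2^4 × 7 × 31 = 3472.

3472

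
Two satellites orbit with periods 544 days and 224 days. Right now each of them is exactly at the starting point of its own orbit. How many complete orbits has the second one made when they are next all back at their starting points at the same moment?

They are all back at their starting positions together after one LCM of the periods.
544 = 2^5 × 17
224 = 2^5 × 7
LCM(544, 224) = 2^5 × 7 × 17 = 3808.
Orbits for period 224: 3808 / 224 = 17.

17 orbits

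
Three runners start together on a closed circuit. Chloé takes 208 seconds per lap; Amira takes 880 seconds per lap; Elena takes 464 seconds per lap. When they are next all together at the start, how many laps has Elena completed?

All finish a whole number of cycles simultaneously at t = LCM of the periods.
208 = 2^4 × 13
880 = 2^4 × 5 × 11
464 = 2^4 × 29
LCM(208, 880, 464) = 2^4 × 5 × 11 × 13 × 29 = 331760.
Laps for period 464: 331760 / 464 = 715.

715 laps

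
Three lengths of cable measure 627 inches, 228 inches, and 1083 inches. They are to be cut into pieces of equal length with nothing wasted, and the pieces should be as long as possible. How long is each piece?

57 inches

The greatest length dividing all of 627, 228, and 1083 is their gcd.
627 = 3 × 11 × 19
228 = 2^2 × 3 × 19
1083 = 3 × 19^2
gcd(627, 228, 1083) = 3 × 19 = 57.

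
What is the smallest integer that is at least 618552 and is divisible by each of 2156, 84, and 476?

The integer must be a common multiple of 2156, 84, and 476, so a multiple of their LCM.
2156 = 2^2 × 7^2 × 11
84 = 2^2 × 3 × 7
476 = 2^2 × 7 × 17
LCM(2156, 84, 476) = 2^2 × 3 × 7^2 × 11 × 17 = 109956.
Smallest multiple of 109956 that is ≥ 618552: ⌈618552/109956⌉ × 109956 = 6 × 109956 = 659736.

659736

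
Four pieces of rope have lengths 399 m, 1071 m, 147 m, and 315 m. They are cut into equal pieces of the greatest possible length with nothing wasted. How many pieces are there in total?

92

Piece length = gcd(399, 1071, 147, 315).
399 = 3 × 7 × 19
1071 = 3^2 × 7 × 17
147 = 3 × 7^2
315 = 3^2 × 5 × 7
gcd(399, 1071, 147, 315) = 3 × 7 = 21.
Total pieces = 399/21 + 1071/21 + 147/21 + 315/21 = 19 + 51 + 7 + 15 = 92.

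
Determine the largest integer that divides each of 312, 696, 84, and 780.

312 = 2^3 × 3 × 13
696 = 2^3 × 3 × 29
84 = 2^2 × 3 × 7
780 = 2^2 × 3 × 5 × 13
gcd(312, 696, 84, 780) = 2^2 × 3 = 12.

12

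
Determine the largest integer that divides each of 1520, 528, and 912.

16

1520 = 2^4 × 5 × 19
528 = 2^4 × 3 × 11
912 = 2^4 × 3 × 19
gcd(1520, 528, 912) = 2^4 = 16.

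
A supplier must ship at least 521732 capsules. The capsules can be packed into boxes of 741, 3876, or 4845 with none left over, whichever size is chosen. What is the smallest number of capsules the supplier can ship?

The number of capsules must be a common multiple of 741, 3876, and 4845, so a multiple of their LCM.
741 = 3 × 13 × 19
3876 = 2^2 × 3 × 17 × 19
4845 = 3 × 5 × 17 × 19
LCM(741, 3876, 4845) = 2^2 × 3 × 5 × 13 × 17 × 19 = 251940.
Smallest multiple of 251940 that is ≥ 521732: ⌈521732/251940⌉ × 251940 = 3 × 251940 = 755820.

755820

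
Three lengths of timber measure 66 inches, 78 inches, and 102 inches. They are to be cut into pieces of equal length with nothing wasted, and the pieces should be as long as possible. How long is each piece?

6 inches

Each piece length must divide every original length, so the longest possible is gcd(66, 78, 102).
66 = 2 × 3 × 11
78 = 2 × 3 × 13
102 = 2 × 3 × 17
gcd(66, 78, 102) = 2 × 3 = 6.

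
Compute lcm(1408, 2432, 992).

829312

1408 = 2^7 × 11
2432 = 2^7 × 19
992 = 2^5 × 31
LCM(1408, 2432, 992) = 2^7 × 11 × 19 × 31 = 829312.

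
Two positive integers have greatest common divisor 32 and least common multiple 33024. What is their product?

For any two positive integers, gcd × lcm = product = 32 × 33024 = 1056768.

1056768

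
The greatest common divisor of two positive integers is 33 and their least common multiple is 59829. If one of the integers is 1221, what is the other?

For two integers, gcd × lcm = product, so the other is (33 × 59829) / 1221 = 1974357 / 1221 = 1617.

1617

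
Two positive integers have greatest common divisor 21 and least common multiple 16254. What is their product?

For any two positive integers, gcd × lcm = product = 21 × 16254 = 341334.

341334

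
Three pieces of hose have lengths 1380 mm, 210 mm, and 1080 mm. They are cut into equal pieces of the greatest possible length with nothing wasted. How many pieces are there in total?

Piece length = gcd(1380, 210, 1080).
1380 = 2^2 × 3 × 5 × 23
210 = 2 × 3 × 5 × 7
1080 = 2^3 × 3^3 × 5
gcd(1380, 210, 1080) = 2 × 3 × 5 = 30.
Total pieces = 1380/30 + 210/30 + 1080/30 = 46 + 7 + 36 = 89.

89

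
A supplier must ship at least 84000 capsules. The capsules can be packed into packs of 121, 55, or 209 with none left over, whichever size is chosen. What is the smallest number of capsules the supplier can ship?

The number of capsules must be a common multiple of 121, 55, and 209, so a multiple of their LCM.
121 = 11^2
55 = 5 × 11
209 = 11 × 19
LCM(121, 55, 209) = 5 × 11^2 × 19 = 11495.
Smallest multiple of 11495 that is ≥ 84000: ⌈84000/11495⌉ × 11495 = 8 × 11495 = 91960.

91960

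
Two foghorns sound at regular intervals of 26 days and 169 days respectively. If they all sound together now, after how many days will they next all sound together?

338 days

The first simultaneous occurrence is after LCM of the individual periods.
26 = 2 × 13
169 = 13^2
LCM(26, 169) = 2 × 13^2 = 338.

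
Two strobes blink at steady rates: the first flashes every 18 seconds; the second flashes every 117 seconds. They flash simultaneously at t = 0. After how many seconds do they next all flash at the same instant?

They coincide at every common multiple of the periods; the first is the LCM.
18 = 2 × 3^2
117 = 3^2 × 13
LCM(18, 117) = 2 × 3^2 × 13 = 234.

234 seconds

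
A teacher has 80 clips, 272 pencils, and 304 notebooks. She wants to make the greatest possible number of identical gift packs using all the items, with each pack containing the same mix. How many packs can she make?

The pack count must divide each quantity, so the greatest is gcd(80, 272, 304).
80 = 2^4 × 5
272 = 2^4 × 17
304 = 2^4 × 19
gcd(80, 272, 304) = 2^4 = 16.

16 packs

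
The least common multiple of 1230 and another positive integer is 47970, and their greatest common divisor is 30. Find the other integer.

1170

gcd × lcm = product of the two integers, so the other integer is (30 × 47970) / 1230 = 1170.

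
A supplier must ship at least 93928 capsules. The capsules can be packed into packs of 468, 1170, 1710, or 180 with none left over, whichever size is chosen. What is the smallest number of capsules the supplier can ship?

The number of capsules must be a common multiple of 468, 1170, 1710, and 180, so a multiple of their LCM.
468 = 2^2 × 3^2 × 13
1170 = 2 × 3^2 × 5 × 13
1710 = 2 × 3^2 × 5 × 19
180 = 2^2 × 3^2 × 5
LCM(468, 1170, 1710, 180) = 2^2 × 3^2 × 5 × 13 × 19 = 44460.
Smallest multiple of 44460 that is ≥ 93928: ⌈93928/44460⌉ × 44460 = 3 × 44460 = 133380.

133380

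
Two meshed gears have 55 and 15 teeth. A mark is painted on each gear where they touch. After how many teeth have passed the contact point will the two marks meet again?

165 teeth

The first simultaneous occurrence is after LCM of the individual periods.
55 = 5 × 11
15 = 3 × 5
LCM(55, 15) = 3 × 5 × 11 = 165.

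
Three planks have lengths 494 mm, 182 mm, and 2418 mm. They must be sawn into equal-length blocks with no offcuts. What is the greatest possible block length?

26 mm

The block length must divide every plank, so the greatest is gcd(494, 182, 2418).
494 = 2 × 13 × 19
182 = 2 × 7 × 13
2418 = 2 × 3 × 13 × 31
gcd(494, 182, 2418) = 2 × 13 = 26.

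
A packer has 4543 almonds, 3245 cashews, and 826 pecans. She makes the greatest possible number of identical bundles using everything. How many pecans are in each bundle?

Number of bundles = gcd(4543, 3245, 826).
4543 = 7 × 11 × 59
3245 = 5 × 11 × 59
826 = 2 × 7 × 59
gcd(4543, 3245, 826) = 59.
pecans per bundle = 826 / 59 = 14.

14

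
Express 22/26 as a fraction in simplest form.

22 = 2 × 11
26 = 2 × 13
gcd(22, 26) = 2.
Divide numerator and denominator by 2: 22/26 = 11/13.

11/13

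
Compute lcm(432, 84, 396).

432 = 2^4 × 3^3
84 = 2^2 × 3 × 7
396 = 2^2 × 3^2 × 11
LCM(432, 84, 396) = 2^4 × 3^3 × 7 × 11 = 33264.

33264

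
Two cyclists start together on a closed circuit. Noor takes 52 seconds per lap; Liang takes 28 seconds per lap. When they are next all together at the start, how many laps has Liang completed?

13 laps

The first common completion time is the LCM of the periods.
52 = 2^2 × 13
28 = 2^2 × 7
LCM(52, 28) = 2^2 × 7 × 13 = 364.
Laps for period 28: 364 / 28 = 13.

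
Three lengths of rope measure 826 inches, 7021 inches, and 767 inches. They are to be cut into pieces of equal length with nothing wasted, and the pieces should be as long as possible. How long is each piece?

59 inches

The greatest length dividing all of 826, 7021, and 767 is their gcd.
826 = 2 × 7 × 59
7021 = 7 × 17 × 59
767 = 13 × 59
gcd(826, 7021, 767) = 59.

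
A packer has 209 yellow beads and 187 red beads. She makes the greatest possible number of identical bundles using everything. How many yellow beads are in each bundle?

19

Number of bundles = gcd(209, 187).
209 = 11 × 19
187 = 11 × 17
gcd(209, 187) = 11.
yellow beads per bundle = 209 / 11 = 19.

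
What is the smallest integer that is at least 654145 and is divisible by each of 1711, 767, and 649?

The integer must be a common multiple of 1711, 767, and 649, so a multiple of their LCM.
1711 = 29 × 59
767 = 13 × 59
649 = 11 × 59
LCM(1711, 767, 649) = 11 × 13 × 29 × 59 = 244673.
Smallest multiple of 244673 that is ≥ 654145: ⌈654145/244673⌉ × 244673 = 3 × 244673 = 734019.

734019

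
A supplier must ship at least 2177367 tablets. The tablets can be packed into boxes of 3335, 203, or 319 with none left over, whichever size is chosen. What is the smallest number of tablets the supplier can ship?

2311155

The number of tablets must be a common multiple of 3335, 203, and 319, so a multiple of their LCM.
3335 = 5 × 23 × 29
203 = 7 × 29
319 = 11 × 29
LCM(3335, 203, 319) = 5 × 7 × 11 × 23 × 29 = 256795.
Smallest multiple of 256795 that is ≥ 2177367: ⌈2177367/256795⌉ × 256795 = 9 × 256795 = 2311155.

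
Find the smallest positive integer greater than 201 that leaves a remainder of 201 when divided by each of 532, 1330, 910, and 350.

173101

N − 201 must be a common multiple of 532, 1330, 910, and 350.
532 = 2^2 × 7 × 19
1330 = 2 × 5 × 7 × 19
910 = 2 × 5 × 7 × 13
350 = 2 × 5^2 × 7
LCM(532, 1330, 910, 350) = 2^2 × 5^2 × 7 × 13 × 19 = 172900.
Smallest N > 201 is LCM + 201 = 172900 + 201 = 173101.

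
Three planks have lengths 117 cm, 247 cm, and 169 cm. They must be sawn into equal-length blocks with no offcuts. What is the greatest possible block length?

This is the greatest common divisor of 117, 247, and 169.
117 = 3^2 × 13
247 = 13 × 19
169 = 13^2
gcd(117, 247, 169) = 13.

13 cm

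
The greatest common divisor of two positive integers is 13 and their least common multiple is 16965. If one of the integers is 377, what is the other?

For two integers, gcd × lcm = product, so the other is (13 × 16965) / 377 = 220545 / 377 = 585.

585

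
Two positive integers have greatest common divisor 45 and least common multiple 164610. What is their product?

7407450

For any two positive integers, gcd × lcm = product = 45 × 164610 = 7407450.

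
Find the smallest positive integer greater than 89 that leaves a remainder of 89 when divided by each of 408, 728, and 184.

N − 89 must be a common multiple of 408, 728, and 184.
408 = 2^3 × 3 × 17
728 = 2^3 × 7 × 13
184 = 2^3 × 23
LCM(408, 728, 184) = 2^3 × 3 × 7 × 13 × 17 × 23 = 853944.
Smallest N > 89 is LCM + 89 = 853944 + 89 = 854033.

854033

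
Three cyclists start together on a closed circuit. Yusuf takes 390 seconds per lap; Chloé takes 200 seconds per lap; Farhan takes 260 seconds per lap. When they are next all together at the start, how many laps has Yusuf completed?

20 laps

All finish a whole number of cycles simultaneously at t = LCM of the periods.
390 = 2 × 3 × 5 × 13
200 = 2^3 × 5^2
260 = 2^2 × 5 × 13
LCM(390, 200, 260) = 2^3 × 3 × 5^2 × 13 = 7800.
Laps for period 390: 7800 / 390 = 20.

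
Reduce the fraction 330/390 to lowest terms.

330 = 2 × 3 × 5 × 11
390 = 2 × 3 × 5 × 13
gcd(330, 390) = 2 × 3 × 5 = 30.
Divide numerator and denominator by 30: 330/390 = 11/13.

11/13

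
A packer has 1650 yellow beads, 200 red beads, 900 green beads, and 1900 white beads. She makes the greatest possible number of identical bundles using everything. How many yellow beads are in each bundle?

Number of bundles = gcd(1650, 200, 900, 1900).
1650 = 2 × 3 × 5^2 × 11
200 = 2^3 × 5^2
900 = 2^2 × 3^2 × 5^2
1900 = 2^2 × 5^2 × 19
gcd(1650, 200, 900, 1900) = 2 × 5^2 = 50.
yellow beads per bundle = 1650 / 50 = 33.

33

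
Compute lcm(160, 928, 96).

13920

160 = 2^5 × 5
928 = 2^5 × 29
96 = 2^5 × 3
LCM(160, 928, 96) = 2^5 × 3 × 5 × 29 = 13920.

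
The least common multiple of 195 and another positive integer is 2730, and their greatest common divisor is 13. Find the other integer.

182

gcd × lcm = product of the two integers, so the other integer is (13 × 2730) / 195 = 182.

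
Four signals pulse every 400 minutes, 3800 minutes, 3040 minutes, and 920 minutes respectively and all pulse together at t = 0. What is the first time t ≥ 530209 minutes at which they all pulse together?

Joint pulses occur at multiples of LCM(400, 3800, 3040, 920).
400 = 2^4 × 5^2
3800 = 2^3 × 5^2 × 19
3040 = 2^5 × 5 × 19
920 = 2^3 × 5 × 23
LCM(400, 3800, 3040, 920) = 2^5 × 5^2 × 19 × 23 = 349600.
Smallest multiple of 349600 that is ≥ 530209: ⌈530209/349600⌉ × 349600 = 2 × 349600 = 699200.

699200 minutes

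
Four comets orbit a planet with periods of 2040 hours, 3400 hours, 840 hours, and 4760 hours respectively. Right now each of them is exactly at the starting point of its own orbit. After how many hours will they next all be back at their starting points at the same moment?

The first simultaneous occurrence is after LCM of the individual periods.
2040 = 2^3 × 3 × 5 × 17
3400 = 2^3 × 5^2 × 17
840 = 2^3 × 3 × 5 × 7
4760 = 2^3 × 5 × 7 × 17
LCM(2040, 3400, 840, 4760) = 2^3 × 3 × 5^2 × 7 × 17 = 71400.

71400 hours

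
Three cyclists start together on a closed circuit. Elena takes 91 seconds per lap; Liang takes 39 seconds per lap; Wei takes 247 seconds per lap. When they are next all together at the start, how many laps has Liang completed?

The first common completion time is the LCM of the periods.
91 = 7 × 13
39 = 3 × 13
247 = 13 × 19
LCM(91, 39, 247) = 3 × 7 × 13 × 19 = 5187.
Laps for period 39: 5187 / 39 = 133.

133 laps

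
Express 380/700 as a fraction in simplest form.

380 = 2^2 × 5 × 19
700 = 2^2 × 5^2 × 7
gcd(380, 700) = 2^2 × 5 = 20.
Divide numerator and denominator by 20: 380/700 = 19/35.

19/35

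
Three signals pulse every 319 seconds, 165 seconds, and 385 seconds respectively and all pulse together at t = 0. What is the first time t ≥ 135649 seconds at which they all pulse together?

Joint pulses occur at multiples of LCM(319, 165, 385).
319 = 11 × 29
165 = 3 × 5 × 11
385 = 5 × 7 × 11
LCM(319, 165, 385) = 3 × 5 × 7 × 11 × 29 = 33495.
Smallest multiple of 33495 that is ≥ 135649: ⌈135649/33495⌉ × 33495 = 5 × 33495 = 167475.

167475 seconds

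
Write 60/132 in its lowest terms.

60 = 2^2 × 3 × 5
132 = 2^2 × 3 × 11
gcd(60, 132) = 2^2 × 3 = 12.
Divide numerator and denominator by 12: 60/132 = 5/11.

5/11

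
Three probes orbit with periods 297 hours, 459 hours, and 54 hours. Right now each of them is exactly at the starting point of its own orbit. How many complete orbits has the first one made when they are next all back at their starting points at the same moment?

All finish a whole number of cycles simultaneously at t = LCM of the periods.
297 = 3^3 × 11
459 = 3^3 × 17
54 = 2 × 3^3
LCM(297, 459, 54) = 2 × 3^3 × 11 × 17 = 10098.
Orbits for period 297: 10098 / 297 = 34.

34 orbits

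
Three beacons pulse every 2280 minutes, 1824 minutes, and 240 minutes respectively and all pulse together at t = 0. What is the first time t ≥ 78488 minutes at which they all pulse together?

82080 minutes

Joint pulses occur at multiples of LCM(2280, 1824, 240).
2280 = 2^3 × 3 × 5 × 19
1824 = 2^5 × 3 × 19
240 = 2^4 × 3 × 5
LCM(2280, 1824, 240) = 2^5 × 3 × 5 × 19 = 9120.
Smallest multiple of 9120 that is ≥ 78488: ⌈78488/9120⌉ × 9120 = 9 × 9120 = 82080.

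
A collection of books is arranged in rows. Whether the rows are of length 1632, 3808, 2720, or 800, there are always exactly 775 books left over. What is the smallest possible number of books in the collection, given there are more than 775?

286375

N − 775 must be a common multiple of 1632, 3808, 2720, and 800.
1632 = 2^5 × 3 × 17
3808 = 2^5 × 7 × 17
2720 = 2^5 × 5 × 17
800 = 2^5 × 5^2
LCM(1632, 3808, 2720, 800) = 2^5 × 3 × 5^2 × 7 × 17 = 285600.
Smallest N > 775 is LCM + 775 = 285600 + 775 = 286375.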